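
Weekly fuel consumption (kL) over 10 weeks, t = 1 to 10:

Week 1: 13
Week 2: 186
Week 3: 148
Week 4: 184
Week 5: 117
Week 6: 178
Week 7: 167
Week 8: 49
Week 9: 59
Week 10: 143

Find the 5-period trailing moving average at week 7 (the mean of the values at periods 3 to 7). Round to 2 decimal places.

158.80

Sum of periods 3–7: 148 + 184 + 117 + 178 + 167 = 794
Divide by 5: 794 / 5 = 158.80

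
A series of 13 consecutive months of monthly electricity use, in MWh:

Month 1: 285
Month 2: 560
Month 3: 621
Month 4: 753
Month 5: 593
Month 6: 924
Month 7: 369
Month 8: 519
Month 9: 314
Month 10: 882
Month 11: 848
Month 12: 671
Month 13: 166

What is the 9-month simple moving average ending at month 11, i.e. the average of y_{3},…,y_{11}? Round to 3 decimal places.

Sum of periods 3–11: 621 + 753 + 593 + 924 + 369 + 519 + 314 + 882 + 848 = 5823
Divide by 9: 5823 / 9 = 647.000

647.000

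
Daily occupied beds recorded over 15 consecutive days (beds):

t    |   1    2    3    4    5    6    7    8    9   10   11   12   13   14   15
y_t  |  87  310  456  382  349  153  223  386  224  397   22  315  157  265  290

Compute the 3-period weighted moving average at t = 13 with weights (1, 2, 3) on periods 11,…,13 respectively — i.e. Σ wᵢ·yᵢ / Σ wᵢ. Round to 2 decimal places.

187.17

Weighted sum: 1·22 + 2·315 + 3·157 = 22 + 630 + 471 = 1123
Weight total: 1 + 2 + 3 = 6
WMA = 1123 / 6 = 187.17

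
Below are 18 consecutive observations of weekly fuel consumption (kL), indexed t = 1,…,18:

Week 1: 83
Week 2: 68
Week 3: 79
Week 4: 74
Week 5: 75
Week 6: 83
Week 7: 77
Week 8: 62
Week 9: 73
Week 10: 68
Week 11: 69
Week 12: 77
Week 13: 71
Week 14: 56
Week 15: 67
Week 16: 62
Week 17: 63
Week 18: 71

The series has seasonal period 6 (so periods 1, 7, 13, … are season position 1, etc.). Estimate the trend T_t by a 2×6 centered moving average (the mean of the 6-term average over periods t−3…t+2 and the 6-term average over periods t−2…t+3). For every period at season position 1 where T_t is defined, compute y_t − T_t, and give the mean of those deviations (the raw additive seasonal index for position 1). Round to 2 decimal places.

3.50

Season position 1 occurs at t = 7, 13 (where T_t is defined).
t=7: T_7 = 73.5000; y_7 − T_7 = 77 − 73.5000 = 3.5000
t=13: T_13 = 67.5000; y_13 − T_13 = 71 − 67.5000 = 3.5000
Mean deviation: (3.5000 + 3.5000) / 2 = 3.50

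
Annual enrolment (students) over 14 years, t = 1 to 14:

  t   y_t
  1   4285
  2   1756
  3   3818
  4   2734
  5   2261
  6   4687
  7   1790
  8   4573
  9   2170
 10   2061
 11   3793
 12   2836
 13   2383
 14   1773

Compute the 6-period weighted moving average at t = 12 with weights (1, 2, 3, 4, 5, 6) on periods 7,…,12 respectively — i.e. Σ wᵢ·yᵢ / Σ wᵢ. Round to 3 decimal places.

2936.714

Weighted sum: 1·1790 + 2·4573 + 3·2170 + 4·2061 + 5·3793 + 6·2836 = 1790 + 9146 + 6510 + 8244 + 18965 + 17016 = 61671
Weight total: 1 + 2 + 3 + 4 + 5 + 6 = 21
WMA = 61671 / 21 = 2936.714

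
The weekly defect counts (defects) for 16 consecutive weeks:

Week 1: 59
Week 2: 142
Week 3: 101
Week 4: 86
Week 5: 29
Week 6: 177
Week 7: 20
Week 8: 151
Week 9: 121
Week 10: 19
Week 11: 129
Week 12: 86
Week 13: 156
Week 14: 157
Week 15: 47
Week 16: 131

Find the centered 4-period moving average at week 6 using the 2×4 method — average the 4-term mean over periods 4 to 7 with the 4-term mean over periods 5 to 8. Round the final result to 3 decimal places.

Sum over 4–7: 86 + 29 + 177 + 20 = 312
Sum over 5–8: 29 + 177 + 20 + 151 = 377
CMA at t=6 = (312 + 377) / (2·4) = 689 / 8 = 86.125

86.125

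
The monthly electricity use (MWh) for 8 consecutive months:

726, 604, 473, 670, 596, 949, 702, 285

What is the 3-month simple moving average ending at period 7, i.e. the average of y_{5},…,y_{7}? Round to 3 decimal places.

Sum of periods 5–7: 596 + 949 + 702 = 2247
Divide by 3: 2247 / 3 = 749.000

749.000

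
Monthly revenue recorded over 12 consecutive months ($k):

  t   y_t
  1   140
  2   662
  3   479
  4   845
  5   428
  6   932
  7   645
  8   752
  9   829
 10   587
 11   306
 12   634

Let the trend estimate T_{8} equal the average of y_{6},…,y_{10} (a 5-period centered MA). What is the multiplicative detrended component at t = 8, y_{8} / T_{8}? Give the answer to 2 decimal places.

Trend T_8 = (932 + 645 + 752 + 829 + 587) / 5 = 3745/5 = 749.0000
Ratio to trend: 752 / 749.0000 = 1.00

1.00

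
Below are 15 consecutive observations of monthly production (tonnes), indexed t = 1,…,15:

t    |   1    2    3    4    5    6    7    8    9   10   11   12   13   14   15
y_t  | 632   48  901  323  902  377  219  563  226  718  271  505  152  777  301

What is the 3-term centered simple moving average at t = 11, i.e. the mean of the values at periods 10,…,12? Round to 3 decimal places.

498.000

Sum of periods 10–12: 718 + 271 + 505 = 1494
Divide by 3: 1494 / 3 = 498.000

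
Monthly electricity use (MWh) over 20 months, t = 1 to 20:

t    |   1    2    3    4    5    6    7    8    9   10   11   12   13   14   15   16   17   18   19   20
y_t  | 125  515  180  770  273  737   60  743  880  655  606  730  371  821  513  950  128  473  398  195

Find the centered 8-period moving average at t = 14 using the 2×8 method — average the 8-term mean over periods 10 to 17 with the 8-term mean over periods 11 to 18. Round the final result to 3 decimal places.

585.375

Sum over 10–17: 655 + 606 + 730 + 371 + 821 + 513 + 950 + 128 = 4774
Sum over 11–18: 606 + 730 + 371 + 821 + 513 + 950 + 128 + 473 = 4592
CMA at t=14 = (4774 + 4592) / (2·8) = 9366 / 16 = 585.375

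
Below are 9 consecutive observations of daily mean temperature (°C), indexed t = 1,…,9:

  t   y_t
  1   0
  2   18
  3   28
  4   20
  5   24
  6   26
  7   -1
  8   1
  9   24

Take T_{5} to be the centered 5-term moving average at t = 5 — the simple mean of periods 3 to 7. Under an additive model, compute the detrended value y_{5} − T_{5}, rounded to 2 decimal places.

4.60

Trend T_5 = (28 + 20 + 24 + 26 + (-1)) / 5 = 97/5 = 19.4000
Detrended value: 24 − 19.4000 = 4.60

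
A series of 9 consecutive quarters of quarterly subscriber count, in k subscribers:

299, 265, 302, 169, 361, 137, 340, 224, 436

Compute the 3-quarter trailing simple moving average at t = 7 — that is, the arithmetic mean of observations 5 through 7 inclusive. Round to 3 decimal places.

Sum of periods 5–7: 361 + 137 + 340 = 838
Divide by 3: 838 / 3 = 279.333

279.333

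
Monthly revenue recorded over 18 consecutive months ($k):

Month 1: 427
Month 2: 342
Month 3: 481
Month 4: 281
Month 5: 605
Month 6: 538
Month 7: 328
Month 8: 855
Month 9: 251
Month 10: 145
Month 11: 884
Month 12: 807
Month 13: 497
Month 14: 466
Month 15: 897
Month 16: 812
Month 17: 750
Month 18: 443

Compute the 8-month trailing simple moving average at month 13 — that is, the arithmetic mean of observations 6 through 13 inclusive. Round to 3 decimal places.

538.125

Sum of periods 6–13: 538 + 328 + 855 + 251 + 145 + 884 + 807 + 497 = 4305
Divide by 8: 4305 / 8 = 538.125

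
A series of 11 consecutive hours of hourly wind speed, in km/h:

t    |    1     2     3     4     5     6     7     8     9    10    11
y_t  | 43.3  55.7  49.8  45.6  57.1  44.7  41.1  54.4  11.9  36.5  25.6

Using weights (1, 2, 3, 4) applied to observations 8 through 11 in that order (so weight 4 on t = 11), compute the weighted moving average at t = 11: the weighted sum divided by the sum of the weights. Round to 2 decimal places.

29.01

Weighted sum: 1·54.4 + 2·11.9 + 3·36.5 + 4·25.6 = 54.4 + 23.8 + 109.5 + 102.4 = 290.1
Weight total: 1 + 2 + 3 + 4 = 10
WMA = 290.1 / 10 = 29.01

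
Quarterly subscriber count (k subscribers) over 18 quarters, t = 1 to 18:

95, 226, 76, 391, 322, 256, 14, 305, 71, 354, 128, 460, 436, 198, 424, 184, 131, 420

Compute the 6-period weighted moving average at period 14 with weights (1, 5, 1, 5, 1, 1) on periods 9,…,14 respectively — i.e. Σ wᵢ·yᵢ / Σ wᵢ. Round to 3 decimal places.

Weighted sum: 1·71 + 5·354 + 1·128 + 5·460 + 1·436 + 1·198 = 71 + 1770 + 128 + 2300 + 436 + 198 = 4903
Weight total: 1 + 5 + 1 + 5 + 1 + 1 = 14
WMA = 4903 / 14 = 350.214

350.214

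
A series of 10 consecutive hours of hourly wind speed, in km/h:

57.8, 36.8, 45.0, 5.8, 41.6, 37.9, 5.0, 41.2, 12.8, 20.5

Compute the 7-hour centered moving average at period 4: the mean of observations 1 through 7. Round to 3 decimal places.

Sum of periods 1–7: 57.8 + 36.8 + 45.0 + 5.8 + 41.6 + 37.9 + 5.0 = 229.9
Divide by 7: 229.9 / 7 = 32.843

32.843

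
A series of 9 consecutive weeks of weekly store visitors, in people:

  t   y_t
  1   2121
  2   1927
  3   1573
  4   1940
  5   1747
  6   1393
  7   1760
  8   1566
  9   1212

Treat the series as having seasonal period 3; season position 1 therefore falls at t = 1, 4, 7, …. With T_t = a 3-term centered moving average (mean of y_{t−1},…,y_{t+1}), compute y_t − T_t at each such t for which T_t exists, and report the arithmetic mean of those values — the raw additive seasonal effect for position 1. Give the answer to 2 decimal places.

186.83

Season position 1 occurs at t = 4, 7 (where T_t is defined).
t=4: T_4 = 1753.3333; y_4 − T_4 = 1940 − 1753.3333 = 186.6667
t=7: T_7 = 1573.0000; y_7 − T_7 = 1760 − 1573.0000 = 187.0000
Mean deviation: (186.6667 + 187.0000) / 2 = 186.83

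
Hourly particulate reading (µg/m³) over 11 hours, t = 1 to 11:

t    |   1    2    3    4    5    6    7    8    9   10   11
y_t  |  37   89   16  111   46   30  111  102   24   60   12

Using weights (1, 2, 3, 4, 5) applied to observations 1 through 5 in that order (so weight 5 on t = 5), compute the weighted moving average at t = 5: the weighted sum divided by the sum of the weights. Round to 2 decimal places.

Weighted sum: 1·37 + 2·89 + 3·16 + 4·111 + 5·46 = 37 + 178 + 48 + 444 + 230 = 937
Weight total: 1 + 2 + 3 + 4 + 5 = 15
WMA = 937 / 15 = 62.47

62.47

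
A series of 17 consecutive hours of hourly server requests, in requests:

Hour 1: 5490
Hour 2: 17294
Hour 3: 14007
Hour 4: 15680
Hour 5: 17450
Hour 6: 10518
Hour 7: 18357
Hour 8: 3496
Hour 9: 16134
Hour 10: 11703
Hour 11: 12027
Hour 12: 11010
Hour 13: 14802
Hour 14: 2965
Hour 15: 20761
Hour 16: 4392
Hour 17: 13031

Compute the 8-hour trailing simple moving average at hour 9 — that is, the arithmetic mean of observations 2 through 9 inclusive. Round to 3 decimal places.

14117.000

Sum of periods 2–9: 17294 + 14007 + 15680 + 17450 + 10518 + 18357 + 3496 + 16134 = 112936
Divide by 8: 112936 / 8 = 14117.000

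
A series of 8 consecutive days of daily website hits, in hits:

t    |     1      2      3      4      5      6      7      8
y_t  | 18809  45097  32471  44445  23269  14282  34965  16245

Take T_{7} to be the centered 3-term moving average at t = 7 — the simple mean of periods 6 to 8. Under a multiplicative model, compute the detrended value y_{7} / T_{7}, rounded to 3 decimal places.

Trend T_7 = (14282 + 34965 + 16245) / 3 = 65492/3 = 21830.66667
Ratio to trend: 34965 / 21830.66667 = 1.602

1.602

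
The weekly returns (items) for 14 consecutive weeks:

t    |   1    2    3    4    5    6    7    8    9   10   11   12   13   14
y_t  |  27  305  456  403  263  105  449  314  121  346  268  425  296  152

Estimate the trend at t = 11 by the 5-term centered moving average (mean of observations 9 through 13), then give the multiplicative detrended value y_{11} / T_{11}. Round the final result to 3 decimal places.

Trend T_11 = (121 + 346 + 268 + 425 + 296) / 5 = 1456/5 = 291.20000
Ratio to trend: 268 / 291.20000 = 0.920

0.920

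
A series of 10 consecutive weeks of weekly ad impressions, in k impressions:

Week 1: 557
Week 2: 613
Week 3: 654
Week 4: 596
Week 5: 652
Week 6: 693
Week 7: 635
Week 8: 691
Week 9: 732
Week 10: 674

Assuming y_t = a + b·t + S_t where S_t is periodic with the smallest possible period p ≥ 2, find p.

First differences y_{t+1} − y_t: 56, 41, -58, 56, 41, -58, 56, 41, …
The difference pattern repeats every 3 terms and not for any smaller step, so p = 3.

3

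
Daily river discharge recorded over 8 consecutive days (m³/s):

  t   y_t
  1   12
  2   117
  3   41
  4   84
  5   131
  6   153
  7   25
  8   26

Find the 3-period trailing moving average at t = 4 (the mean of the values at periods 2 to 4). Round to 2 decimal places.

80.67

Sum of periods 2–4: 117 + 41 + 84 = 242
Divide by 3: 242 / 3 = 80.67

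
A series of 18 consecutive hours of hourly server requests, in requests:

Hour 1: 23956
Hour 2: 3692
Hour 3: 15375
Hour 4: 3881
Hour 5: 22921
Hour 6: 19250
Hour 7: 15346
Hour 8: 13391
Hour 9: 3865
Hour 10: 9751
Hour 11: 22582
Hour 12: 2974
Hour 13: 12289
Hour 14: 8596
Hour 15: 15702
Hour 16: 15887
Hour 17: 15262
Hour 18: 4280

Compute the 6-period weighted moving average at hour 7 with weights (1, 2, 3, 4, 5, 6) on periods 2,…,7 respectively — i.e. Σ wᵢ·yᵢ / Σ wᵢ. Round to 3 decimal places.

15528.333

Weighted sum: 1·3692 + 2·15375 + 3·3881 + 4·22921 + 5·19250 + 6·15346 = 3692 + 30750 + 11643 + 91684 + 96250 + 92076 = 326095
Weight total: 1 + 2 + 3 + 4 + 5 + 6 = 21
WMA = 326095 / 21 = 15528.333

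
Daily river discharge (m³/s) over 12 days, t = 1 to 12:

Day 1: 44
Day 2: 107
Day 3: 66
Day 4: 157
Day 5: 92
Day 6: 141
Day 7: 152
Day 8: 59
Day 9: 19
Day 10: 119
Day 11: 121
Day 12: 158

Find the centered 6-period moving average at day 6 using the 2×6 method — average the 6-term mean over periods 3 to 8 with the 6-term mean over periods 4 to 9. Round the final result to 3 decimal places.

Sum over 3–8: 66 + 157 + 92 + 141 + 152 + 59 = 667
Sum over 4–9: 157 + 92 + 141 + 152 + 59 + 19 = 620
CMA at t=6 = (667 + 620) / (2·6) = 1287 / 12 = 107.250

107.250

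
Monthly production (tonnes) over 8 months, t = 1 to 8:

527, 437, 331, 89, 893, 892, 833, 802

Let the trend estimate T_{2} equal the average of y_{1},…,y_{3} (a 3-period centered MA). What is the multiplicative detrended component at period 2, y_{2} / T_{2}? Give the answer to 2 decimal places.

Trend T_2 = (527 + 437 + 331) / 3 = 1295/3 = 431.6667
Ratio to trend: 437 / 431.6667 = 1.01

1.01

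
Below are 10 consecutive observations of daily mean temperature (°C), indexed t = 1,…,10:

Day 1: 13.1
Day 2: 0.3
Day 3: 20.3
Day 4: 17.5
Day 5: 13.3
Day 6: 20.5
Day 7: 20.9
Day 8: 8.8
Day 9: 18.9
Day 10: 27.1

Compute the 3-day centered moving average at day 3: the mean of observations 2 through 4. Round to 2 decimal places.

Sum of periods 2–4: 0.3 + 20.3 + 17.5 = 38.1
Divide by 3: 38.1 / 3 = 12.70

12.70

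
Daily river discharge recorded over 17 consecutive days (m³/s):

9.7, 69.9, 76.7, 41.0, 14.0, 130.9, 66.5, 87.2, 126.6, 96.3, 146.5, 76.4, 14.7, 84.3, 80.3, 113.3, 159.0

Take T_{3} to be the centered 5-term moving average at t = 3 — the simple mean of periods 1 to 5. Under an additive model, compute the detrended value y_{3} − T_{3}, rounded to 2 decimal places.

Trend T_3 = (9.7 + 69.9 + 76.7 + 41.0 + 14.0) / 5 = 211.3/5 = 42.2600
Detrended value: 76.7 − 42.2600 = 34.44

34.44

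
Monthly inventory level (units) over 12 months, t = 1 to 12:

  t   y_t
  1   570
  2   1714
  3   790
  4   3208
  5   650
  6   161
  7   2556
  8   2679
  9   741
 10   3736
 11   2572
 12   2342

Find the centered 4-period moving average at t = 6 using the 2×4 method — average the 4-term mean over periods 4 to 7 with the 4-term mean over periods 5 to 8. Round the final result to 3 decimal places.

Sum over 4–7: 3208 + 650 + 161 + 2556 = 6575
Sum over 5–8: 650 + 161 + 2556 + 2679 = 6046
CMA at t=6 = (6575 + 6046) / (2·4) = 12621 / 8 = 1577.625

1577.625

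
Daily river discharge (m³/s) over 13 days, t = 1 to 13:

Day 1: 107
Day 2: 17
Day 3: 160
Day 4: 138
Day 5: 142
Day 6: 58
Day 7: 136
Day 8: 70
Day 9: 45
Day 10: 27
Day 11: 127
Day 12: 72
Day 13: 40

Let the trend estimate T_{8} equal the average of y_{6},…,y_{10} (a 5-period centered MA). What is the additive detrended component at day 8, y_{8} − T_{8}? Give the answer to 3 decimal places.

2.800

Trend T_8 = (58 + 136 + 70 + 45 + 27) / 5 = 336/5 = 67.20000
Detrended value: 70 − 67.20000 = 2.800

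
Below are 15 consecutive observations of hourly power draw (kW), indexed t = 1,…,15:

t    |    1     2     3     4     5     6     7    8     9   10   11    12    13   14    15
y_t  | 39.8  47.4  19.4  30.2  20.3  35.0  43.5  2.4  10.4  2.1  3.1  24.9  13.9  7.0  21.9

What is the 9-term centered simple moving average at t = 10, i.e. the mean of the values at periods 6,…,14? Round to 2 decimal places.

15.81

Sum of periods 6–14: 35.0 + 43.5 + 2.4 + 10.4 + 2.1 + 3.1 + 24.9 + 13.9 + 7.0 = 142.3
Divide by 9: 142.3 / 9 = 15.81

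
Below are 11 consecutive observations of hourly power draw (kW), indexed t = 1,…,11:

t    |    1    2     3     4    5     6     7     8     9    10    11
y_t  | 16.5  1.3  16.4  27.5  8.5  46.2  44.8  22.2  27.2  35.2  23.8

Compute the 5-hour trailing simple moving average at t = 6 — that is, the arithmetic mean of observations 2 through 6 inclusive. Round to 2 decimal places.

19.98

Sum of periods 2–6: 1.3 + 16.4 + 27.5 + 8.5 + 46.2 = 99.9
Divide by 5: 99.9 / 5 = 19.98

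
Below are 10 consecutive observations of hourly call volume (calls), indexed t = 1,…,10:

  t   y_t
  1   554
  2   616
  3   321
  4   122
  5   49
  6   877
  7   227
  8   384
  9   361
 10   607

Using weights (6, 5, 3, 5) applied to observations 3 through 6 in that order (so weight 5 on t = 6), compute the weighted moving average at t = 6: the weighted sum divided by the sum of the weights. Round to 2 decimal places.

Weighted sum: 6·321 + 5·122 + 3·49 + 5·877 = 1926 + 610 + 147 + 4385 = 7068
Weight total: 6 + 5 + 3 + 5 = 19
WMA = 7068 / 19 = 372.00

372.00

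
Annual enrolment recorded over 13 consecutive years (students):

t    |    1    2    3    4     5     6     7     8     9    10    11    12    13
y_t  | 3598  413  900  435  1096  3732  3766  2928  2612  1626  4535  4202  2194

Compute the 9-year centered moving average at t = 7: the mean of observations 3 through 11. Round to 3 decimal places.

Sum of periods 3–11: 900 + 435 + 1096 + 3732 + 3766 + 2928 + 2612 + 1626 + 4535 = 21630
Divide by 9: 21630 / 9 = 2403.333

2403.333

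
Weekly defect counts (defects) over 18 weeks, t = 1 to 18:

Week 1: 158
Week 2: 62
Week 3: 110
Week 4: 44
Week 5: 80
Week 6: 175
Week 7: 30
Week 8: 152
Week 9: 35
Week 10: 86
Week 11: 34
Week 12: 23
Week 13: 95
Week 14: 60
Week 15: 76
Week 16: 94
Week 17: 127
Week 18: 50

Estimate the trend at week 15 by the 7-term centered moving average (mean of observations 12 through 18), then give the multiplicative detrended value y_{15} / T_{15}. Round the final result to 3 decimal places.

1.013

Trend T_15 = (23 + 95 + 60 + 76 + 94 + 127 + 50) / 7 = 525/7 = 75.00000
Ratio to trend: 76 / 75.00000 = 1.013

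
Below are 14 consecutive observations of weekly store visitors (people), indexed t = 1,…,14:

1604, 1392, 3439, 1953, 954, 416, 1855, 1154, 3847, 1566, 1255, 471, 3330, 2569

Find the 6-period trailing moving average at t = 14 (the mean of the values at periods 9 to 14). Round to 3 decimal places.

Sum of periods 9–14: 3847 + 1566 + 1255 + 471 + 3330 + 2569 = 13038
Divide by 6: 13038 / 6 = 2173.000

2173.000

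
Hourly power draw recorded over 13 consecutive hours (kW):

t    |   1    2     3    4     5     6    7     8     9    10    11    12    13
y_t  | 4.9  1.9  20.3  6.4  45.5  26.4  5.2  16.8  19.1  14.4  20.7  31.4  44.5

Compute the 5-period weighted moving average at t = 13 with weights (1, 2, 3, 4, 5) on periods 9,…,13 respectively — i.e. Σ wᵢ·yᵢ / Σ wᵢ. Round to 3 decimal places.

Weighted sum: 1·19.1 + 2·14.4 + 3·20.7 + 4·31.4 + 5·44.5 = 19.1 + 28.8 + 62.1 + 125.6 + 222.5 = 458.1
Weight total: 1 + 2 + 3 + 4 + 5 = 15
WMA = 458.1 / 15 = 30.540

30.540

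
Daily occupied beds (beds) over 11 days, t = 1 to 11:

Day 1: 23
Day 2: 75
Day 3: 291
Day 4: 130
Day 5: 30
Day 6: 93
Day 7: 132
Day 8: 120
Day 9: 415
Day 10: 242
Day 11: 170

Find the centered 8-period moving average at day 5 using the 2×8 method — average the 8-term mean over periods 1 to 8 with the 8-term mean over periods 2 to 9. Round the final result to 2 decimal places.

Sum over 1–8: 23 + 75 + 291 + 130 + 30 + 93 + 132 + 120 = 894
Sum over 2–9: 75 + 291 + 130 + 30 + 93 + 132 + 120 + 415 = 1286
CMA at t=5 = (894 + 1286) / (2·8) = 2180 / 16 = 136.25

136.25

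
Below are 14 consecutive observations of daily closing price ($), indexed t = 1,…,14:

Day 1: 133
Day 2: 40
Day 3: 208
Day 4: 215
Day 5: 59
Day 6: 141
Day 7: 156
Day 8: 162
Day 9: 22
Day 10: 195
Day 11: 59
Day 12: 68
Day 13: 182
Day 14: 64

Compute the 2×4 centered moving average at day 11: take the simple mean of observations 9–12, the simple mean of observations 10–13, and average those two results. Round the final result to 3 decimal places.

106.000

Sum over 9–12: 22 + 195 + 59 + 68 = 344
Sum over 10–13: 195 + 59 + 68 + 182 = 504
CMA at t=11 = (344 + 504) / (2·4) = 848 / 8 = 106.000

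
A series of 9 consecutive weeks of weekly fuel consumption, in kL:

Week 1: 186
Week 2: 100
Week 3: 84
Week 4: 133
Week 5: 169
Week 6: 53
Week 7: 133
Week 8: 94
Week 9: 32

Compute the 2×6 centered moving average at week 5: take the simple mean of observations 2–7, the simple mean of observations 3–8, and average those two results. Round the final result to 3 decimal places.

Sum over 2–7: 100 + 84 + 133 + 169 + 53 + 133 = 672
Sum over 3–8: 84 + 133 + 169 + 53 + 133 + 94 = 666
CMA at t=5 = (672 + 666) / (2·6) = 1338 / 12 = 111.500

111.500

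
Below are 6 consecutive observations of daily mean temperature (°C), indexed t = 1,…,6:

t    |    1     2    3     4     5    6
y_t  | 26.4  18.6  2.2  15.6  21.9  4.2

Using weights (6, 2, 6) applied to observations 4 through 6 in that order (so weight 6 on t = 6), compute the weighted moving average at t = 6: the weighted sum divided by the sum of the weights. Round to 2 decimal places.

11.61

Weighted sum: 6·15.6 + 2·21.9 + 6·4.2 = 93.6 + 43.8 + 25.2 = 162.6
Weight total: 6 + 2 + 6 = 14
WMA = 162.6 / 14 = 11.61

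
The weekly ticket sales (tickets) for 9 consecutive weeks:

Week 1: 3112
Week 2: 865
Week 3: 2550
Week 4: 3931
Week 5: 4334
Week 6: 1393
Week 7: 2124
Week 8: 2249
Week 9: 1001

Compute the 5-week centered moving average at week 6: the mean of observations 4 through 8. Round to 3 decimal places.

Sum of periods 4–8: 3931 + 4334 + 1393 + 2124 + 2249 = 14031
Divide by 5: 14031 / 5 = 2806.200

2806.200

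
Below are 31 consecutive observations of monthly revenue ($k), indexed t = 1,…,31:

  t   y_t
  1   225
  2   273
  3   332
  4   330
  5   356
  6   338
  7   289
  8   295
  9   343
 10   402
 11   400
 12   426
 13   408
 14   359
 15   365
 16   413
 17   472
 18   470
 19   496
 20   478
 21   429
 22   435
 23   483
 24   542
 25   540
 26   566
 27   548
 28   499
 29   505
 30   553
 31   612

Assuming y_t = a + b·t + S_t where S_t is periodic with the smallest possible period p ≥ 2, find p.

7

First differences y_{t+1} − y_t: 48, 59, -2, 26, -18, -49, 6, 48, 59, -2, 26, -18, -49, 6, 48, 59, …
The difference pattern repeats every 7 terms and not for any smaller step, so p = 7.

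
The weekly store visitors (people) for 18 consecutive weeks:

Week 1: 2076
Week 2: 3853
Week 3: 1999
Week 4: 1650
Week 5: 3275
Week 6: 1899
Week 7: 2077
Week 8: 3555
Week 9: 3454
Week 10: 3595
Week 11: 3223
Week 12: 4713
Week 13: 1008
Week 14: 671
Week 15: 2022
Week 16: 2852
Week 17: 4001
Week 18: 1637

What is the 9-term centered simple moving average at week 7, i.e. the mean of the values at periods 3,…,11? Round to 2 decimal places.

Sum of periods 3–11: 1999 + 1650 + 3275 + 1899 + 2077 + 3555 + 3454 + 3595 + 3223 = 24727
Divide by 9: 24727 / 9 = 2747.44

2747.44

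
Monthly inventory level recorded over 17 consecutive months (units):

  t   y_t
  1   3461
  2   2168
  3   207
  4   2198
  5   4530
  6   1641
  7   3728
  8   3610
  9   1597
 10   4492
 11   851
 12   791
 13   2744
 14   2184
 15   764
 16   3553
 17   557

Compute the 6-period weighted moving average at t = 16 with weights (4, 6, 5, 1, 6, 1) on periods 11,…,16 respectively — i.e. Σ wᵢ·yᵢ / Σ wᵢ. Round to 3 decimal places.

1399.609

Weighted sum: 4·851 + 6·791 + 5·2744 + 1·2184 + 6·764 + 1·3553 = 3404 + 4746 + 13720 + 2184 + 4584 + 3553 = 32191
Weight total: 4 + 6 + 5 + 1 + 6 + 1 = 23
WMA = 32191 / 23 = 1399.609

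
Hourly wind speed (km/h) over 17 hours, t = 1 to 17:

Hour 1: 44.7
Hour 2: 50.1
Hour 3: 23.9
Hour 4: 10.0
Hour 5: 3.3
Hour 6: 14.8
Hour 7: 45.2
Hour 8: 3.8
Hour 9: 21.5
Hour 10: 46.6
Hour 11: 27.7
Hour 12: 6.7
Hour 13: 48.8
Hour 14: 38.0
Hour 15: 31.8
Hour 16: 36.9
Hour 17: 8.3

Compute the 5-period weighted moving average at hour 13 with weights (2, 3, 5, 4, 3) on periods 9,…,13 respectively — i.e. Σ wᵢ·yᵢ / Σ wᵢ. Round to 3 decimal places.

Weighted sum: 2·21.5 + 3·46.6 + 5·27.7 + 4·6.7 + 3·48.8 = 43.0 + 139.8 + 138.5 + 26.8 + 146.4 = 494.5
Weight total: 2 + 3 + 5 + 4 + 3 = 17
WMA = 494.5 / 17 = 29.088

29.088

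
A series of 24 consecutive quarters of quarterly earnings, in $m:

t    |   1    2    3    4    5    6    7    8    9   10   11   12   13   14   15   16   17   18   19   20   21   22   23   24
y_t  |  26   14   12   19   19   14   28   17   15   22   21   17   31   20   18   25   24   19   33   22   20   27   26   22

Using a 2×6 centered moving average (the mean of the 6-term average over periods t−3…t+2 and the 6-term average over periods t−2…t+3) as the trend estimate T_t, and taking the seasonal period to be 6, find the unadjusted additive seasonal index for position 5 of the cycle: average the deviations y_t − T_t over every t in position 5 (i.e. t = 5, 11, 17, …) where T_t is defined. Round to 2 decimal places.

0.67

Season position 5 occurs at t = 5, 11, 17 (where T_t is defined).
t=5: T_5 = 17.9167; y_5 − T_5 = 19 − 17.9167 = 1.0833
t=11: T_11 = 20.7500; y_11 − T_11 = 21 − 20.7500 = 0.2500
t=17: T_17 = 23.3333; y_17 − T_17 = 24 − 23.3333 = 0.6667
Mean deviation: (1.0833 + 0.2500 + 0.6667) / 3 = 0.67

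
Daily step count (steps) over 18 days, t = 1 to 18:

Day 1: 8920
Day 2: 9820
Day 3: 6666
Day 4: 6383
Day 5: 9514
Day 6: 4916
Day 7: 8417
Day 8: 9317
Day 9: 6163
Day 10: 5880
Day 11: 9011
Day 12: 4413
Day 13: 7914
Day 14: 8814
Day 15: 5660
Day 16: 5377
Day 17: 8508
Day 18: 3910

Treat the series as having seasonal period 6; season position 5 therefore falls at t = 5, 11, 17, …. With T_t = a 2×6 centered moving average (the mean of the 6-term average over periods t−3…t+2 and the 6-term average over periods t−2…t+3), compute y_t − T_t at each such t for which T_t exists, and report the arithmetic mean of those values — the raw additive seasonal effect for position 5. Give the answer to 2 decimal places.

Season position 5 occurs at t = 5, 11 (where T_t is defined).
t=5: T_5 = 7577.4167; y_5 − T_5 = 9514 − 7577.4167 = 1936.5833
t=11: T_11 = 7074.4167; y_11 − T_11 = 9011 − 7074.4167 = 1936.5833
Mean deviation: (1936.5833 + 1936.5833) / 2 = 1936.58

1936.58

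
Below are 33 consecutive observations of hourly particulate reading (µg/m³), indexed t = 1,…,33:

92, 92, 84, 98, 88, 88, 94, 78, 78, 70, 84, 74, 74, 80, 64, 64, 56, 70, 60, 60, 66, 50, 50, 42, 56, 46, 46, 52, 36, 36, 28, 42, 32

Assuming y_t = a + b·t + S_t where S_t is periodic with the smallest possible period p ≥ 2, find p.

7

First differences y_{t+1} − y_t: 0, -8, 14, -10, 0, 6, -16, 0, -8, 14, -10, 0, 6, -16, 0, -8, …
The difference pattern repeats every 7 terms and not for any smaller step, so p = 7.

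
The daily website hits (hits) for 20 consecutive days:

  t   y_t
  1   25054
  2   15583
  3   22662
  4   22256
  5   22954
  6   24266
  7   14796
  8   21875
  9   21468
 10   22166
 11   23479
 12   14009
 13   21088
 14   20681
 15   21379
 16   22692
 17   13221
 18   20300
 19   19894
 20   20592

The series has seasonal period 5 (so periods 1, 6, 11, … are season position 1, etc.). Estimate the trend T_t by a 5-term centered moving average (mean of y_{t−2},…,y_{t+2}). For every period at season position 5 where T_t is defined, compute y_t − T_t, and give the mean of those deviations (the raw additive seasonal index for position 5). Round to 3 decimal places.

Season position 5 occurs at t = 5, 10, 15 (where T_t is defined).
t=5: T_5 = 21386.80000; y_5 − T_5 = 22954 − 21386.80000 = 1567.20000
t=10: T_10 = 20599.40000; y_10 − T_10 = 22166 − 20599.40000 = 1566.60000
t=15: T_15 = 19812.20000; y_15 − T_15 = 21379 − 19812.20000 = 1566.80000
Mean deviation: (1567.20000 + 1566.60000 + 1566.80000) / 3 = 1566.867

1566.867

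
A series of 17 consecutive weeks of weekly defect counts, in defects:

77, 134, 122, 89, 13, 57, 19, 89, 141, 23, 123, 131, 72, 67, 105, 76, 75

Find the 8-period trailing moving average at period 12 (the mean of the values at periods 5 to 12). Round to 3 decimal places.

74.500

Sum of periods 5–12: 13 + 57 + 19 + 89 + 141 + 23 + 123 + 131 = 596
Divide by 8: 596 / 8 = 74.500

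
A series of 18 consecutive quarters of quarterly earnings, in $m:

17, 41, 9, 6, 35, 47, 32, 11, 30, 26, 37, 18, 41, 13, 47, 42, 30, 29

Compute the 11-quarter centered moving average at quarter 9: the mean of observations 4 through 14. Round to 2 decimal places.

Sum of periods 4–14: 6 + 35 + 47 + 32 + 11 + 30 + 26 + 37 + 18 + 41 + 13 = 296
Divide by 11: 296 / 11 = 26.91

26.91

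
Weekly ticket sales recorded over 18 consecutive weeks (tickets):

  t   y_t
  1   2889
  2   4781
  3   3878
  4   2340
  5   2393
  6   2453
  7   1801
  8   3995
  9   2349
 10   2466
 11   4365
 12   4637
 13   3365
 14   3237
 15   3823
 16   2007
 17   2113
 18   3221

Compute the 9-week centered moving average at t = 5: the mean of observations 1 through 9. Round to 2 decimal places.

2986.56

Sum of periods 1–9: 2889 + 4781 + 3878 + 2340 + 2393 + 2453 + 1801 + 3995 + 2349 = 26879
Divide by 9: 26879 / 9 = 2986.56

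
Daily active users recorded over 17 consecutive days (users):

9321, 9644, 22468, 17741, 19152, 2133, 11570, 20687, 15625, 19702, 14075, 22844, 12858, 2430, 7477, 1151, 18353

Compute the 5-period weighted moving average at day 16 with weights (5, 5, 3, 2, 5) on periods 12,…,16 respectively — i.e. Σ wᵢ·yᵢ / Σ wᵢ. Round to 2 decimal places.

Weighted sum: 5·22844 + 5·12858 + 3·2430 + 2·7477 + 5·1151 = 114220 + 64290 + 7290 + 14954 + 5755 = 206509
Weight total: 5 + 5 + 3 + 2 + 5 = 20
WMA = 206509 / 20 = 10325.45

10325.45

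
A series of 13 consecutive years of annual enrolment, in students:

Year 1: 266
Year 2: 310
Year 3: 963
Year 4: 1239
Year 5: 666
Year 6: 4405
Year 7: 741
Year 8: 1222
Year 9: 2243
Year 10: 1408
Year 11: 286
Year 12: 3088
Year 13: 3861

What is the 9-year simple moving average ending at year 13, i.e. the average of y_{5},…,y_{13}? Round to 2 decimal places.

1991.11

Sum of periods 5–13: 666 + 4405 + 741 + 1222 + 2243 + 1408 + 286 + 3088 + 3861 = 17920
Divide by 9: 17920 / 9 = 1991.11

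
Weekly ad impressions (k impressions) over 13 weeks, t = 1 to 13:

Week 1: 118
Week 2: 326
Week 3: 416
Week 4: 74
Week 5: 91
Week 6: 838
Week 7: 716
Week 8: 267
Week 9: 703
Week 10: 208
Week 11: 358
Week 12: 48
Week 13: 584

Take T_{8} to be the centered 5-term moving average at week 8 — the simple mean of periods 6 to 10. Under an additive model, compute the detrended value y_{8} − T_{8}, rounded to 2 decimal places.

-279.40

Trend T_8 = (838 + 716 + 267 + 703 + 208) / 5 = 2732/5 = 546.4000
Detrended value: 267 − 546.4000 = -279.40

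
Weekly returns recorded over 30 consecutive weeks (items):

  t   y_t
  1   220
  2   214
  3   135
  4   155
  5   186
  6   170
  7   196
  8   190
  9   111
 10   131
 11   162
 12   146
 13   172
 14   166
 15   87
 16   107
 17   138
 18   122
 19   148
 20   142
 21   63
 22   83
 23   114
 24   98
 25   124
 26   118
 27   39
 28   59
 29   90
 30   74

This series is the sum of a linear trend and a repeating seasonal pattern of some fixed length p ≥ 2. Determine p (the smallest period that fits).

First differences y_{t+1} − y_t: -6, -79, 20, 31, -16, 26, -6, -79, 20, 31, -16, 26, -6, -79, …
The difference pattern repeats every 6 terms and not for any smaller step, so p = 6.

6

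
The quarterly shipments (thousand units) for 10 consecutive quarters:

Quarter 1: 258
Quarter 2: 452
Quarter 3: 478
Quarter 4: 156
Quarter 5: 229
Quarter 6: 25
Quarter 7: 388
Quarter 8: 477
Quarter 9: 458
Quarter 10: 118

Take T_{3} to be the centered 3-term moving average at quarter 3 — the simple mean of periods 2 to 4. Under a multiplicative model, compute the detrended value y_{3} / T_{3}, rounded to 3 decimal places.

Trend T_3 = (452 + 478 + 156) / 3 = 1086/3 = 362.00000
Ratio to trend: 478 / 362.00000 = 1.320

1.320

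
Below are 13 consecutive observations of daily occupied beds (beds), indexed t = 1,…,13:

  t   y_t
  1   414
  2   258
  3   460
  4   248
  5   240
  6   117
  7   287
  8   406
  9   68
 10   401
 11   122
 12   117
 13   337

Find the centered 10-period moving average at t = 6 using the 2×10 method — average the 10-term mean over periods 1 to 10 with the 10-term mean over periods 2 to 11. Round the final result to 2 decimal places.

Sum over 1–10: 414 + 258 + 460 + 248 + 240 + 117 + 287 + 406 + 68 + 401 = 2899
Sum over 2–11: 258 + 460 + 248 + 240 + 117 + 287 + 406 + 68 + 401 + 122 = 2607
CMA at t=6 = (2899 + 2607) / (2·10) = 5506 / 20 = 275.30

275.30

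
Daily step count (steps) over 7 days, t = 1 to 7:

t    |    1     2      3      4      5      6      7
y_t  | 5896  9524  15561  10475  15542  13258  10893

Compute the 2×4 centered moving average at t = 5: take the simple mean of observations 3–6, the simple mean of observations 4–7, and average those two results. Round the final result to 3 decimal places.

Sum over 3–6: 15561 + 10475 + 15542 + 13258 = 54836
Sum over 4–7: 10475 + 15542 + 13258 + 10893 = 50168
CMA at t=5 = (54836 + 50168) / (2·4) = 105004 / 8 = 13125.500

13125.500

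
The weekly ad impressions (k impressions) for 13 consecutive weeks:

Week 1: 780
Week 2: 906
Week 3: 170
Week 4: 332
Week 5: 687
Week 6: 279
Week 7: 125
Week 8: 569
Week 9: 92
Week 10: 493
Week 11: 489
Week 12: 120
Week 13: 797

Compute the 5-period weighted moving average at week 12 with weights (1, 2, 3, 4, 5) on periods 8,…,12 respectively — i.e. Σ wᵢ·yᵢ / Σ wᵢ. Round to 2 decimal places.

319.20

Weighted sum: 1·569 + 2·92 + 3·493 + 4·489 + 5·120 = 569 + 184 + 1479 + 1956 + 600 = 4788
Weight total: 1 + 2 + 3 + 4 + 5 = 15
WMA = 4788 / 15 = 319.20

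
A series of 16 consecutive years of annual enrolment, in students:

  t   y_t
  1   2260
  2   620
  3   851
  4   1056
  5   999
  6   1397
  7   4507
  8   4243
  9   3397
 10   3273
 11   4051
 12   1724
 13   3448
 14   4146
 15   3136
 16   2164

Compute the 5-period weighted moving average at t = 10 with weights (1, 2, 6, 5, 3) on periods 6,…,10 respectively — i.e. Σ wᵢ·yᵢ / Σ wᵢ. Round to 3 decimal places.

Weighted sum: 1·1397 + 2·4507 + 6·4243 + 5·3397 + 3·3273 = 1397 + 9014 + 25458 + 16985 + 9819 = 62673
Weight total: 1 + 2 + 6 + 5 + 3 = 17
WMA = 62673 / 17 = 3686.647

3686.647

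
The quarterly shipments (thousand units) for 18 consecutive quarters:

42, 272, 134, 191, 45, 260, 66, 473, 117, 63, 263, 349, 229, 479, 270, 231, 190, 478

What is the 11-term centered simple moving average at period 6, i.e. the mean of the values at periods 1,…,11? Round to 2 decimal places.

175.09

Sum of periods 1–11: 42 + 272 + 134 + 191 + 45 + 260 + 66 + 473 + 117 + 63 + 263 = 1926
Divide by 11: 1926 / 11 = 175.09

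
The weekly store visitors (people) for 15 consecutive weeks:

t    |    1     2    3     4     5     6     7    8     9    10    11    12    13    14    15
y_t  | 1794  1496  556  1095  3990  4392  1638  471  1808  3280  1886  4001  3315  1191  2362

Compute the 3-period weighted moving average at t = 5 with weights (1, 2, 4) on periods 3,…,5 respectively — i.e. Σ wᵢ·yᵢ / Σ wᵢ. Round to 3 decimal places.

2672.286

Weighted sum: 1·556 + 2·1095 + 4·3990 = 556 + 2190 + 15960 = 18706
Weight total: 1 + 2 + 4 = 7
WMA = 18706 / 7 = 2672.286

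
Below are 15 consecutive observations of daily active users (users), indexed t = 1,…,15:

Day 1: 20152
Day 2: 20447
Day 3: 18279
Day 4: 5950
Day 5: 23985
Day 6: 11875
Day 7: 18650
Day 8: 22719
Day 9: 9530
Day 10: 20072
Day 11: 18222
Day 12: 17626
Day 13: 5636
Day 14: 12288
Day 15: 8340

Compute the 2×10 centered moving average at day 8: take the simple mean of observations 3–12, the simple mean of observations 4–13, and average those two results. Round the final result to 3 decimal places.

16058.650

Sum over 3–12: 18279 + 5950 + 23985 + 11875 + 18650 + 22719 + 9530 + 20072 + 18222 + 17626 = 166908
Sum over 4–13: 5950 + 23985 + 11875 + 18650 + 22719 + 9530 + 20072 + 18222 + 17626 + 5636 = 154265
CMA at t=8 = (166908 + 154265) / (2·10) = 321173 / 20 = 16058.650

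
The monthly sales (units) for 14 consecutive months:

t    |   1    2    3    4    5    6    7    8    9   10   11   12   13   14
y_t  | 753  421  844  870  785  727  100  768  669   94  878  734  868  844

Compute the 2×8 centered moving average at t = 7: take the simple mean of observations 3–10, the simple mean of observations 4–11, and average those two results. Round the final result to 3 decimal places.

609.250

Sum over 3–10: 844 + 870 + 785 + 727 + 100 + 768 + 669 + 94 = 4857
Sum over 4–11: 870 + 785 + 727 + 100 + 768 + 669 + 94 + 878 = 4891
CMA at t=7 = (4857 + 4891) / (2·8) = 9748 / 16 = 609.250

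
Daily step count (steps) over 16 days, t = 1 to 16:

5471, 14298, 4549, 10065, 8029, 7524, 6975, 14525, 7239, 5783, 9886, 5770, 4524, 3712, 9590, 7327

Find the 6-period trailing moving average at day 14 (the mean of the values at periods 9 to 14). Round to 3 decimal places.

Sum of periods 9–14: 7239 + 5783 + 9886 + 5770 + 4524 + 3712 = 36914
Divide by 6: 36914 / 6 = 6152.333

6152.333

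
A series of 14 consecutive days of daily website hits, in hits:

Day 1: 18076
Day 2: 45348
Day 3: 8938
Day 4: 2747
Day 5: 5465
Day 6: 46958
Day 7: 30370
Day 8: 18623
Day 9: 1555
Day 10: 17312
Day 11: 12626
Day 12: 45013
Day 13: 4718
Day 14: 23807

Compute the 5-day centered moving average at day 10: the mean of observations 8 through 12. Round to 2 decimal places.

Sum of periods 8–12: 18623 + 1555 + 17312 + 12626 + 45013 = 95129
Divide by 5: 95129 / 5 = 19025.80

19025.80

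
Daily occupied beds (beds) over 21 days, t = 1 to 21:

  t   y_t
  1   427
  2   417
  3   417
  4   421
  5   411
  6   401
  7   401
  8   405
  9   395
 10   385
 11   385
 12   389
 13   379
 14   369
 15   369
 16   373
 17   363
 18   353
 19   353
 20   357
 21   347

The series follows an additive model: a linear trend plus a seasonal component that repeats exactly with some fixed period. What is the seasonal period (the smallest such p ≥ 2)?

First differences y_{t+1} − y_t: -10, 0, 4, -10, -10, 0, 4, -10, -10, 0, …
The difference pattern repeats every 4 terms and not for any smaller step, so p = 4.

4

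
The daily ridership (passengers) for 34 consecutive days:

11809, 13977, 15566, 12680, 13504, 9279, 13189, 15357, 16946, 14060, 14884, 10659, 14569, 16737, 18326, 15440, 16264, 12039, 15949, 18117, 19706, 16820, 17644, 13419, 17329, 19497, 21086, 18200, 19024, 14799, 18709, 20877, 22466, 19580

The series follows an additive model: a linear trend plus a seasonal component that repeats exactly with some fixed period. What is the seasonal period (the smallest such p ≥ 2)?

First differences y_{t+1} − y_t: 2168, 1589, -2886, 824, -4225, 3910, 2168, 1589, -2886, 824, -4225, 3910, 2168, 1589, …
The difference pattern repeats every 6 terms and not for any smaller step, so p = 6.

6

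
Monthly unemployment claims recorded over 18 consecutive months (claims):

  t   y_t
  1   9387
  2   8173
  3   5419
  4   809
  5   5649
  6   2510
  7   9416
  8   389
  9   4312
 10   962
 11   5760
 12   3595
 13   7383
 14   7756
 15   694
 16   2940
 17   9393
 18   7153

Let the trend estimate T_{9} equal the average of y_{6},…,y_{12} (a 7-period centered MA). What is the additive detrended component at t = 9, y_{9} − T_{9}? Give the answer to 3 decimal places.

462.857

Trend T_9 = (2510 + 9416 + 389 + 4312 + 962 + 5760 + 3595) / 7 = 26944/7 = 3849.14286
Detrended value: 4312 − 3849.14286 = 462.857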